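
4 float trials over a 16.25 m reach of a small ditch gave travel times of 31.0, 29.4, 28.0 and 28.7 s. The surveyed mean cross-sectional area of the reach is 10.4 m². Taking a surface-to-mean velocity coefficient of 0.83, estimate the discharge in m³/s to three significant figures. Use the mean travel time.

4.79 m³/s

t̄ = (31.0 + 29.4 + 28.0 + 28.7) / 4 = 29.275 s
v_surface = L / t̄ = 16.25 / 29.275 = 0.5551 m/s
v_mean = 0.83 × 0.5551 = 0.4607 m/s
Q = A × v_mean = 10.4 × 0.4607 = 4.791 m³/s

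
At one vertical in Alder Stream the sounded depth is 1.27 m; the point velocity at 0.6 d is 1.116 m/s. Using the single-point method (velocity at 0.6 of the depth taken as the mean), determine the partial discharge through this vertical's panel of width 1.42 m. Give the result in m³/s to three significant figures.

v̄ = v₀.₆ = 1.116 m/s
q = v̄ × d × w = 1.116 × 1.27 × 1.42 = 2.013 m³/s

2.01 m³/s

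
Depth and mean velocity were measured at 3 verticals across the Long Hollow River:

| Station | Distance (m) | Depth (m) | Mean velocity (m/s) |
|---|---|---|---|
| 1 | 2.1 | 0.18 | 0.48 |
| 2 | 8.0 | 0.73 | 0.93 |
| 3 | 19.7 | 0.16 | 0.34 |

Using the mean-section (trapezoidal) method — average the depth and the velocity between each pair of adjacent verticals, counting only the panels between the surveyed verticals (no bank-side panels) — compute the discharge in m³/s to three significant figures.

Panel 1-2: Δb = 5.9 m, d̄ = (0.18+0.73)/2 = 0.455, v̄ = (0.48+0.93)/2 = 0.705 → q = 5.9×0.455×0.705 = 1.893 m³/s
Panel 2-3: Δb = 11.7 m, d̄ = (0.73+0.16)/2 = 0.445, v̄ = (0.93+0.34)/2 = 0.635 → q = 11.7×0.445×0.635 = 3.306 m³/s
Q = Σ q = 5.199 m³/s

5.20 m³/s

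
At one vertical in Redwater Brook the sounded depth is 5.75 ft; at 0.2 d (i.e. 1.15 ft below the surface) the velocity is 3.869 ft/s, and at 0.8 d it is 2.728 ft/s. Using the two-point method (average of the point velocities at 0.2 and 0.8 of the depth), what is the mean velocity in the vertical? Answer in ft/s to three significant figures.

3.30 ft/s

v̄ = (3.869 + 2.728) / 2 = 3.299 ft/s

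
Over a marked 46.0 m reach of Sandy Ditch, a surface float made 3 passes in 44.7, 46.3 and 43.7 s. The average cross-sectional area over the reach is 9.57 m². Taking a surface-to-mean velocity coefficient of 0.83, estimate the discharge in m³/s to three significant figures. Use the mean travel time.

t̄ = (44.7 + 46.3 + 43.7) / 3 = 44.9 s
v_surface = L / t̄ = 46.0 / 44.9 = 1.024 m/s
v_mean = 0.83 × 1.024 = 0.8503 m/s
Q = A × v_mean = 9.57 × 0.8503 = 8.138 m³/s

8.14 m³/s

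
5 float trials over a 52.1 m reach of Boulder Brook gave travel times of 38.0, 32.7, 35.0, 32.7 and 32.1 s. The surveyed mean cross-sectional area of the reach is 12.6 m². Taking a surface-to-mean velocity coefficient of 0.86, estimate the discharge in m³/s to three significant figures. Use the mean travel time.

16.6 m³/s

t̄ = (38.0 + 32.7 + 35.0 + 32.7 + 32.1) / 5 = 34.1 s
v_surface = L / t̄ = 52.1 / 34.1 = 1.528 m/s
v_mean = 0.86 × 1.528 = 1.314 m/s
Q = A × v_mean = 12.6 × 1.314 = 16.56 m³/s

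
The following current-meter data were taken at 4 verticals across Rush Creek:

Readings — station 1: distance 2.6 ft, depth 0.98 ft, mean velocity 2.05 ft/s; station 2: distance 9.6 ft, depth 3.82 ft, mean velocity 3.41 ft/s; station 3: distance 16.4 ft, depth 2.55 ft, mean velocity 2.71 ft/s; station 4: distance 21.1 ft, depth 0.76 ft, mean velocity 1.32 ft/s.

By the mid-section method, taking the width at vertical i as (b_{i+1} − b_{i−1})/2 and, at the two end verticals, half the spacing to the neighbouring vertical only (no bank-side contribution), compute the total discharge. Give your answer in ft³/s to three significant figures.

w_1 = (9.6 − 2.6)/2 = 3.5 ft; q_1 = 2.05 × 0.98 × 3.5 = 7.032 ft³/s
w_2 = (16.4 − 2.6)/2 = 6.9 ft; q_2 = 3.41 × 3.82 × 6.9 = 89.88 ft³/s
w_3 = (21.1 − 9.6)/2 = 5.75 ft; q_3 = 2.71 × 2.55 × 5.75 = 39.74 ft³/s
w_4 = (21.1 − 16.4)/2 = 2.35 ft; q_4 = 1.32 × 0.76 × 2.35 = 2.358 ft³/s
Q = Σ qᵢ = 139.0 ft³/s

139 ft³/s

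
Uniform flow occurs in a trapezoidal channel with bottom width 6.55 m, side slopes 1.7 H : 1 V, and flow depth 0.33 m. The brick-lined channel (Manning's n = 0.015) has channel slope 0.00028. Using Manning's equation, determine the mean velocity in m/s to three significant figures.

0.499 m/s

A = (b + z·y)·y = (6.55 + 1.7×0.33)×0.33 = 2.347 m²
P = b + 2y√(1+z²) = 6.55 + 2×0.33×√(1+1.7²) = 7.852 m
R = A/P = 2.347/7.852 = 0.2989 m
Q = (1/n)·A·R^(2/3)·S^(1/2) = (1/0.015) × 2.347 × 0.2989^(2/3) × 0.00028^(1/2) = 1.170 m³/s
V = Q/A = 1.170/2.347 = 0.4987 m/s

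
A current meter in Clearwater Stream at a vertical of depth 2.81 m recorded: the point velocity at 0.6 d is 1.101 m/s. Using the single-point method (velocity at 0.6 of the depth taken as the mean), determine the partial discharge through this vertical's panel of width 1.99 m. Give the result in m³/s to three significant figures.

v̄ = v₀.₆ = 1.101 m/s
q = v̄ × d × w = 1.101 × 2.81 × 1.99 = 6.157 m³/s

6.16 m³/s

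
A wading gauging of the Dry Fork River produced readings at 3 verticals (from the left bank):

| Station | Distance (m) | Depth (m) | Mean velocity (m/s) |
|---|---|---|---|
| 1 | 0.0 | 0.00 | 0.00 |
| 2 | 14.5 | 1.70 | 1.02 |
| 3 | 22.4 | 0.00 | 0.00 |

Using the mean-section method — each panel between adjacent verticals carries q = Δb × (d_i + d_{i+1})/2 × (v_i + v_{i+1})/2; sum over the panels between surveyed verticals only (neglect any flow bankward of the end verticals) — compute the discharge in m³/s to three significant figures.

Panel 1-2: Δb = 14.5 m, d̄ = (0.00+1.70)/2 = 0.85, v̄ = (0.00+1.02)/2 = 0.51 → q = 14.5×0.85×0.51 = 6.286 m³/s
Panel 2-3: Δb = 7.9 m, d̄ = (1.70+0.00)/2 = 0.85, v̄ = (1.02+0.00)/2 = 0.51 → q = 7.9×0.85×0.51 = 3.425 m³/s
Q = Σ q = 9.710 m³/s

9.71 m³/s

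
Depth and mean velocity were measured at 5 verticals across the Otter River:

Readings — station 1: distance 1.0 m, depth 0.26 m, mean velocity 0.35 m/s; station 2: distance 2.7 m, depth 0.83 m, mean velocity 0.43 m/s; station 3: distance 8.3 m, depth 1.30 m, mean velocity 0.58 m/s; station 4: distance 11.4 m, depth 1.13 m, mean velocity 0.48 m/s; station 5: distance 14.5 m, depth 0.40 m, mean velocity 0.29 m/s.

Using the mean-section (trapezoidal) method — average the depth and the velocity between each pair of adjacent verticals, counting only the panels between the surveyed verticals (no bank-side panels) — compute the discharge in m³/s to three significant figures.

Panel 1-2: Δb = 1.7 m, d̄ = (0.26+0.83)/2 = 0.545, v̄ = (0.35+0.43)/2 = 0.39 → q = 1.7×0.545×0.39 = 0.3613 m³/s
Panel 2-3: Δb = 5.6 m, d̄ = (0.83+1.30)/2 = 1.065, v̄ = (0.43+0.58)/2 = 0.505 → q = 5.6×1.065×0.505 = 3.012 m³/s
Panel 3-4: Δb = 3.1 m, d̄ = (1.30+1.13)/2 = 1.215, v̄ = (0.58+0.48)/2 = 0.53 → q = 3.1×1.215×0.53 = 1.996 m³/s
Panel 4-5: Δb = 3.1 m, d̄ = (1.13+0.40)/2 = 0.765, v̄ = (0.48+0.29)/2 = 0.385 → q = 3.1×0.765×0.385 = 0.9130 m³/s
Q = Σ q = 6.282 m³/s

6.28 m³/s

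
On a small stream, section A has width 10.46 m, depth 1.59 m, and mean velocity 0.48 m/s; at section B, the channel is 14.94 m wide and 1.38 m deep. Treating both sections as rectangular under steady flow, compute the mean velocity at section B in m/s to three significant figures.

Q = A₁V₁ = (10.46×1.59) × 0.48 = 7.983 m³/s
A₂ = 14.94 × 1.38 = 20.62 m²
V₂ = Q/A₂ = 7.983/20.62 = 0.3872 m/s

0.387 m/s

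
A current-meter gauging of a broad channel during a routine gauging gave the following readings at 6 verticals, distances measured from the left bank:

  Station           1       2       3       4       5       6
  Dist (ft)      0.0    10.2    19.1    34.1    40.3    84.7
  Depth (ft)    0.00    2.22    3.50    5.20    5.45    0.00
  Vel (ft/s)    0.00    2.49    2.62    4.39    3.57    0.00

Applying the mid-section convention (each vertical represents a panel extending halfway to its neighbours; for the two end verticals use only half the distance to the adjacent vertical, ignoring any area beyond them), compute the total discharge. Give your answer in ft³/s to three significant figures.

w_2 = (19.1 − 0.0)/2 = 9.55 ft; q_2 = 2.49 × 2.22 × 9.55 = 52.79 ft³/s
w_3 = (34.1 − 10.2)/2 = 11.95 ft; q_3 = 2.62 × 3.50 × 11.95 = 109.6 ft³/s
w_4 = (40.3 − 19.1)/2 = 10.6 ft; q_4 = 4.39 × 5.20 × 10.6 = 242.0 ft³/s
w_5 = (84.7 − 34.1)/2 = 25.3 ft; q_5 = 3.57 × 5.45 × 25.3 = 492.2 ft³/s
Stations 1, 6 contribute zero (depth or velocity is 0).
Q = Σ qᵢ = 896.6 ft³/s

897 ft³/s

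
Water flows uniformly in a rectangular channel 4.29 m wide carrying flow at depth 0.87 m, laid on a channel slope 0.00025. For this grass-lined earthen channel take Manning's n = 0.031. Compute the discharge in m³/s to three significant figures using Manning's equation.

1.38 m³/s

A = b·y = 4.29 × 0.87 = 3.732 m²
P = b + 2y = 4.29 + 2×0.87 = 6.030 m
R = A/P = 3.732/6.030 = 0.6190 m
Q = (1/n)·A·R^(2/3)·S^(1/2) = (1/0.031) × 3.732 × 0.6190^(2/3) × 0.00025^(1/2) = 1.383 m³/s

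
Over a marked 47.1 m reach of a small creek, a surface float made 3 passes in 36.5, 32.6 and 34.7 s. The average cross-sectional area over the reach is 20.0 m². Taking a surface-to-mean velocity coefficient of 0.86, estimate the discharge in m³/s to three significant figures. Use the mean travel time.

23.4 m³/s

t̄ = (36.5 + 32.6 + 34.7) / 3 = 34.6 s
v_surface = L / t̄ = 47.1 / 34.6 = 1.361 m/s
v_mean = 0.86 × 1.361 = 1.171 m/s
Q = A × v_mean = 20.0 × 1.171 = 23.41 m³/s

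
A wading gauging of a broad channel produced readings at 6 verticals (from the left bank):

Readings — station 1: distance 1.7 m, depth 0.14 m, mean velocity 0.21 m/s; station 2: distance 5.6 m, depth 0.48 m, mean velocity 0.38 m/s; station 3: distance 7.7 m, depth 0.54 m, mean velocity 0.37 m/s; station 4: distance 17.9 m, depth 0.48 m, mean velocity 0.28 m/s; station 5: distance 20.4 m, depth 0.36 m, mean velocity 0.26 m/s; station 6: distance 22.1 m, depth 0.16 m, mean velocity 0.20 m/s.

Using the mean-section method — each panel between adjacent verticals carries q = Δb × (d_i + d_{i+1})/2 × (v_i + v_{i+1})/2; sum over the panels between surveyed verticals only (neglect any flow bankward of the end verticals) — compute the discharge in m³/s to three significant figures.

Panel 1-2: Δb = 3.9 m, d̄ = (0.14+0.48)/2 = 0.31, v̄ = (0.21+0.38)/2 = 0.295 → q = 3.9×0.31×0.295 = 0.3567 m³/s
Panel 2-3: Δb = 2.1 m, d̄ = (0.48+0.54)/2 = 0.51, v̄ = (0.38+0.37)/2 = 0.375 → q = 2.1×0.51×0.375 = 0.4016 m³/s
Panel 3-4: Δb = 10.2 m, d̄ = (0.54+0.48)/2 = 0.51, v̄ = (0.37+0.28)/2 = 0.325 → q = 10.2×0.51×0.325 = 1.691 m³/s
Panel 4-5: Δb = 2.5 m, d̄ = (0.48+0.36)/2 = 0.42, v̄ = (0.28+0.26)/2 = 0.27 → q = 2.5×0.42×0.27 = 0.2835 m³/s
Panel 5-6: Δb = 1.7 m, d̄ = (0.36+0.16)/2 = 0.26, v̄ = (0.26+0.20)/2 = 0.23 → q = 1.7×0.26×0.23 = 0.1017 m³/s
Q = Σ q = 2.834 m³/s

2.83 m³/s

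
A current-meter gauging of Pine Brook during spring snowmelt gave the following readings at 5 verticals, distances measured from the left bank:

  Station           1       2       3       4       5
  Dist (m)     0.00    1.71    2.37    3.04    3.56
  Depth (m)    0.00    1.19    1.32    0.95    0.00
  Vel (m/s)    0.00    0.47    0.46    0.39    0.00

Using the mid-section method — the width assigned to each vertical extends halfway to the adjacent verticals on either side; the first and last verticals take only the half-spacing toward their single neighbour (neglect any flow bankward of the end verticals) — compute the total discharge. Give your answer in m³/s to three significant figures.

1.29 m³/s

w_2 = (2.37 − 0.00)/2 = 1.185 m; q_2 = 0.47 × 1.19 × 1.185 = 0.6628 m³/s
w_3 = (3.04 − 1.71)/2 = 0.665 m; q_3 = 0.46 × 1.32 × 0.665 = 0.4038 m³/s
w_4 = (3.56 − 2.37)/2 = 0.595 m; q_4 = 0.39 × 0.95 × 0.595 = 0.2204 m³/s
Stations 1, 5 contribute zero (depth or velocity is 0).
Q = Σ qᵢ = 1.287 m³/s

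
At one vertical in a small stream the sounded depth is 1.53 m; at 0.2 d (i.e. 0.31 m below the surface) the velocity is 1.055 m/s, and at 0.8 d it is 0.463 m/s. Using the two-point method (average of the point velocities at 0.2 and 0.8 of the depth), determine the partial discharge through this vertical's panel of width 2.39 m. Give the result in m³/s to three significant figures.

2.78 m³/s

v̄ = (1.055 + 0.463) / 2 = 0.7590 m/s
q = v̄ × d × w = 0.7590 × 1.53 × 2.39 = 2.775 m³/s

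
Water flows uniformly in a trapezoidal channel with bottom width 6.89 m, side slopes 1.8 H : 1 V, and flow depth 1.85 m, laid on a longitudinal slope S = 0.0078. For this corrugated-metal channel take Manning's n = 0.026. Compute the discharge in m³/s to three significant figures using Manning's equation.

76.6 m³/s

A = (b + z·y)·y = (6.89 + 1.8×1.85)×1.85 = 18.91 m²
P = b + 2y√(1+z²) = 6.89 + 2×1.85×√(1+1.8²) = 14.51 m
R = A/P = 18.91/14.51 = 1.303 m
Q = (1/n)·A·R^(2/3)·S^(1/2) = (1/0.026) × 18.91 × 1.303^(2/3) × 0.0078^(1/2) = 76.62 m³/s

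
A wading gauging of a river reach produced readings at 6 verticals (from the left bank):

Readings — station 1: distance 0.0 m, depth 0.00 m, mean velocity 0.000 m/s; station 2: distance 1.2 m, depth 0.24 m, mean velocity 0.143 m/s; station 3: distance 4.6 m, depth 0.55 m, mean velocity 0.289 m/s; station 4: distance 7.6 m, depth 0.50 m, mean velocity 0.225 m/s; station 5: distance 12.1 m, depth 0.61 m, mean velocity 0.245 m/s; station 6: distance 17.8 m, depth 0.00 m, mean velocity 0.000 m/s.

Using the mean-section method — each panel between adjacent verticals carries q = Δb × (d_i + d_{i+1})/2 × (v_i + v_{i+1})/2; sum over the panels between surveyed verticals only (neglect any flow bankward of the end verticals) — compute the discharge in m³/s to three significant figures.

1.51 m³/s

Panel 1-2: Δb = 1.2 m, d̄ = (0.00+0.24)/2 = 0.12, v̄ = (0.000+0.143)/2 = 0.0715 → q = 1.2×0.12×0.0715 = 0.01030 m³/s
Panel 2-3: Δb = 3.4 m, d̄ = (0.24+0.55)/2 = 0.395, v̄ = (0.143+0.289)/2 = 0.216 → q = 3.4×0.395×0.216 = 0.2901 m³/s
Panel 3-4: Δb = 3 m, d̄ = (0.55+0.50)/2 = 0.525, v̄ = (0.289+0.225)/2 = 0.257 → q = 3×0.525×0.257 = 0.4048 m³/s
Panel 4-5: Δb = 4.5 m, d̄ = (0.50+0.61)/2 = 0.555, v̄ = (0.225+0.245)/2 = 0.235 → q = 4.5×0.555×0.235 = 0.5869 m³/s
Panel 5-6: Δb = 5.7 m, d̄ = (0.61+0.00)/2 = 0.305, v̄ = (0.245+0.000)/2 = 0.1225 → q = 5.7×0.305×0.1225 = 0.2130 m³/s
Q = Σ q = 1.505 m³/s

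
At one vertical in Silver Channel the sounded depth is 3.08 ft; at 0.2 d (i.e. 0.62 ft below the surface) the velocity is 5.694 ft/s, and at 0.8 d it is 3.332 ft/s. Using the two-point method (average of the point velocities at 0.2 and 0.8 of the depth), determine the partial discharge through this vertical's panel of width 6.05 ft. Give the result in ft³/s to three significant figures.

v̄ = (5.694 + 3.332) / 2 = 4.513 ft/s
q = v̄ × d × w = 4.513 × 3.08 × 6.05 = 84.10 ft³/s

84.1 ft³/s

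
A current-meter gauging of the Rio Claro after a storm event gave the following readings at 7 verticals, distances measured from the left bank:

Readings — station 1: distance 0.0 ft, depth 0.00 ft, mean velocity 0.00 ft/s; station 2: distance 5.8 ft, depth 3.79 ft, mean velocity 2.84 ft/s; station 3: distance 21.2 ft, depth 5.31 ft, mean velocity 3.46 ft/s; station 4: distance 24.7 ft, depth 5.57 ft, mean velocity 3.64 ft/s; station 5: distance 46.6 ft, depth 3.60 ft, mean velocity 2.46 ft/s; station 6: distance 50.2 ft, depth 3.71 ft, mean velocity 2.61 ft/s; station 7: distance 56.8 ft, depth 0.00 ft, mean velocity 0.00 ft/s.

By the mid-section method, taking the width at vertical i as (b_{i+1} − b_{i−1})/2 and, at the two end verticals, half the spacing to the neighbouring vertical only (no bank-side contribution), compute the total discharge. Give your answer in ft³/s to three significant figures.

w_2 = (21.2 − 0.0)/2 = 10.6 ft; q_2 = 2.84 × 3.79 × 10.6 = 114.1 ft³/s
w_3 = (24.7 − 5.8)/2 = 9.45 ft; q_3 = 3.46 × 5.31 × 9.45 = 173.6 ft³/s
w_4 = (46.6 − 21.2)/2 = 12.7 ft; q_4 = 3.64 × 5.57 × 12.7 = 257.5 ft³/s
w_5 = (50.2 − 24.7)/2 = 12.75 ft; q_5 = 2.46 × 3.60 × 12.75 = 112.9 ft³/s
w_6 = (56.8 − 46.6)/2 = 5.1 ft; q_6 = 2.61 × 3.71 × 5.1 = 49.38 ft³/s
Stations 1, 7 contribute zero (depth or velocity is 0).
Q = Σ qᵢ = 707.5 ft³/s

708 ft³/s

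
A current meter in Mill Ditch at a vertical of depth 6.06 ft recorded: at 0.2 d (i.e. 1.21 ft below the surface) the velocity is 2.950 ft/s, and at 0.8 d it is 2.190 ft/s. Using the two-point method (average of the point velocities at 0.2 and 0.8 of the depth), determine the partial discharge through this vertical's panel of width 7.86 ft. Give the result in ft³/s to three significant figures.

v̄ = (2.950 + 2.190) / 2 = 2.570 ft/s
q = v̄ × d × w = 2.570 × 6.06 × 7.86 = 122.4 ft³/s

122 ft³/s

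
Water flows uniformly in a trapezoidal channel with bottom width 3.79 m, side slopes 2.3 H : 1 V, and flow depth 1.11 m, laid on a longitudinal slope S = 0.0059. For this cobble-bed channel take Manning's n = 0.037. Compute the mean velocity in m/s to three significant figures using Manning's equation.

1.72 m/s

A = (b + z·y)·y = (3.79 + 2.3×1.11)×1.11 = 7.041 m²
P = b + 2y√(1+z²) = 3.79 + 2×1.11×√(1+2.3²) = 9.358 m
R = A/P = 7.041/9.358 = 0.7524 m
Q = (1/n)·A·R^(2/3)·S^(1/2) = (1/0.037) × 7.041 × 0.7524^(2/3) × 0.0059^(1/2) = 12.09 m³/s
V = Q/A = 12.09/7.041 = 1.717 m/s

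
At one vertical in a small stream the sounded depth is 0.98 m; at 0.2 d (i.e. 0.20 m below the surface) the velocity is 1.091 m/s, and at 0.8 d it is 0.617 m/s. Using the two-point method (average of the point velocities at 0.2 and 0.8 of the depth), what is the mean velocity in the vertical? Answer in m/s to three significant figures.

v̄ = (1.091 + 0.617) / 2 = 0.8540 m/s

0.854 m/s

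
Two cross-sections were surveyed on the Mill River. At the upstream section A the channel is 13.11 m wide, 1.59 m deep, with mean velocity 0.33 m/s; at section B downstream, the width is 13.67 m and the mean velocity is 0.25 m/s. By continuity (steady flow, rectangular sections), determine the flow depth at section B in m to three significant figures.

Q = A₁V₁ = (13.11×1.59) × 0.33 = 6.879 m³/s
d₂ = Q/(b₂ V₂) = 6.879/(13.67×0.25) = 2.013 m

2.01 m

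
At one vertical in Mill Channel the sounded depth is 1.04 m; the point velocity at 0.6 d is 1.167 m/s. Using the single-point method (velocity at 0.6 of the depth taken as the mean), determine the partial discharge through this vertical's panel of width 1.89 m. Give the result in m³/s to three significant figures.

2.29 m³/s

v̄ = v₀.₆ = 1.167 m/s
q = v̄ × d × w = 1.167 × 1.04 × 1.89 = 2.294 m³/s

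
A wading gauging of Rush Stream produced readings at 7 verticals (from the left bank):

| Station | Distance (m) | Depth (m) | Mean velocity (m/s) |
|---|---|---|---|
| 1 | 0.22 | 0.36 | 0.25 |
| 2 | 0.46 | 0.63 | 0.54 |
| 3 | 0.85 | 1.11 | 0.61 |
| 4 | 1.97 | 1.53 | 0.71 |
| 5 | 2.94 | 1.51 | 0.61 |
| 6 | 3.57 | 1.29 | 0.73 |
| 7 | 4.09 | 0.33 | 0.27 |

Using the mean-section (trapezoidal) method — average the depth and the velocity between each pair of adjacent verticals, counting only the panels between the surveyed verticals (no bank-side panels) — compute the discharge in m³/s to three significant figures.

2.99 m³/s

Panel 1-2: Δb = 0.24 m, d̄ = (0.36+0.63)/2 = 0.495, v̄ = (0.25+0.54)/2 = 0.395 → q = 0.24×0.495×0.395 = 0.04693 m³/s
Panel 2-3: Δb = 0.39 m, d̄ = (0.63+1.11)/2 = 0.87, v̄ = (0.54+0.61)/2 = 0.575 → q = 0.39×0.87×0.575 = 0.1951 m³/s
Panel 3-4: Δb = 1.12 m, d̄ = (1.11+1.53)/2 = 1.32, v̄ = (0.61+0.71)/2 = 0.66 → q = 1.12×1.32×0.66 = 0.9757 m³/s
Panel 4-5: Δb = 0.97 m, d̄ = (1.53+1.51)/2 = 1.52, v̄ = (0.71+0.61)/2 = 0.66 → q = 0.97×1.52×0.66 = 0.9731 m³/s
Panel 5-6: Δb = 0.63 m, d̄ = (1.51+1.29)/2 = 1.4, v̄ = (0.61+0.73)/2 = 0.67 → q = 0.63×1.4×0.67 = 0.5909 m³/s
Panel 6-7: Δb = 0.52 m, d̄ = (1.29+0.33)/2 = 0.81, v̄ = (0.73+0.27)/2 = 0.5 → q = 0.52×0.81×0.5 = 0.2106 m³/s
Q = Σ q = 2.992 m³/s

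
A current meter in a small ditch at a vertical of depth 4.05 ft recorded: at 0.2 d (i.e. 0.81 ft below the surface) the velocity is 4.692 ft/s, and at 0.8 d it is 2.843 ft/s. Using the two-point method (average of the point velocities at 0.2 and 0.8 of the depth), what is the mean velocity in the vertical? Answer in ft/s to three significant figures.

v̄ = (4.692 + 2.843) / 2 = 3.768 ft/s

3.77 ft/s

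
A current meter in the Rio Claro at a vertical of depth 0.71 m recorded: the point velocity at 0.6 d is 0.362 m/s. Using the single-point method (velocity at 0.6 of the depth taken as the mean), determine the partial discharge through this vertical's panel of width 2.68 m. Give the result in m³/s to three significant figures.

0.689 m³/s

v̄ = v₀.₆ = 0.362 m/s
q = v̄ × d × w = 0.3620 × 0.71 × 2.68 = 0.6888 m³/s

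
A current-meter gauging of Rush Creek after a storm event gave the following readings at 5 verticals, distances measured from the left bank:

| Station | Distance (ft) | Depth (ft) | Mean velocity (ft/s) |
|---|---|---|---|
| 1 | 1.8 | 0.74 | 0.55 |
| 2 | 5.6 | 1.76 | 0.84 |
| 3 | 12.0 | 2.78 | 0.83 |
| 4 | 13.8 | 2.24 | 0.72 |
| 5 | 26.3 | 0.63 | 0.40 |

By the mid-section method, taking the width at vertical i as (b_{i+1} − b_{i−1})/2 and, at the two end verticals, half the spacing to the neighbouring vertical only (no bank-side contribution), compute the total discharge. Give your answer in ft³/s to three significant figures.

30.9 ft³/s

w_1 = (5.6 − 1.8)/2 = 1.9 ft; q_1 = 0.55 × 0.74 × 1.9 = 0.7733 ft³/s
w_2 = (12.0 − 1.8)/2 = 5.1 ft; q_2 = 0.84 × 1.76 × 5.1 = 7.540 ft³/s
w_3 = (13.8 − 5.6)/2 = 4.1 ft; q_3 = 0.83 × 2.78 × 4.1 = 9.460 ft³/s
w_4 = (26.3 − 12.0)/2 = 7.15 ft; q_4 = 0.72 × 2.24 × 7.15 = 11.53 ft³/s
w_5 = (26.3 − 13.8)/2 = 6.25 ft; q_5 = 0.40 × 0.63 × 6.25 = 1.575 ft³/s
Q = Σ qᵢ = 30.88 ft³/s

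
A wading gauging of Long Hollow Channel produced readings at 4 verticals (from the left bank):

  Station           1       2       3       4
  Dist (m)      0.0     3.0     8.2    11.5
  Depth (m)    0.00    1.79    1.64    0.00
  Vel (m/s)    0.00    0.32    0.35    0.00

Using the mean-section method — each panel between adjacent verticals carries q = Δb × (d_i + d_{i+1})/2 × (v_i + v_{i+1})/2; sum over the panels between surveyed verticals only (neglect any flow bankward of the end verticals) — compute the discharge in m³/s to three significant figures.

Panel 1-2: Δb = 3 m, d̄ = (0.00+1.79)/2 = 0.895, v̄ = (0.00+0.32)/2 = 0.16 → q = 3×0.895×0.16 = 0.4296 m³/s
Panel 2-3: Δb = 5.2 m, d̄ = (1.79+1.64)/2 = 1.715, v̄ = (0.32+0.35)/2 = 0.335 → q = 5.2×1.715×0.335 = 2.988 m³/s
Panel 3-4: Δb = 3.3 m, d̄ = (1.64+0.00)/2 = 0.82, v̄ = (0.35+0.00)/2 = 0.175 → q = 3.3×0.82×0.175 = 0.4736 m³/s
Q = Σ q = 3.891 m³/s

3.89 m³/s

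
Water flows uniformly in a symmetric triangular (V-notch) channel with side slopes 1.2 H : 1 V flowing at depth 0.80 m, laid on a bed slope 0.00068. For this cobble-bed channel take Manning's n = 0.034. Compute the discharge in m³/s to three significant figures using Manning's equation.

0.268 m³/s

A = z·y² = 1.2×0.80² = 0.7680 m²
P = 2y√(1+z²) = 2×0.80×√(1+1.2²) = 2.499 m
R = A/P = 0.7680/2.499 = 0.3073 m
Q = (1/n)·A·R^(2/3)·S^(1/2) = (1/0.034) × 0.7680 × 0.3073^(2/3) × 0.00068^(1/2) = 0.2682 m³/s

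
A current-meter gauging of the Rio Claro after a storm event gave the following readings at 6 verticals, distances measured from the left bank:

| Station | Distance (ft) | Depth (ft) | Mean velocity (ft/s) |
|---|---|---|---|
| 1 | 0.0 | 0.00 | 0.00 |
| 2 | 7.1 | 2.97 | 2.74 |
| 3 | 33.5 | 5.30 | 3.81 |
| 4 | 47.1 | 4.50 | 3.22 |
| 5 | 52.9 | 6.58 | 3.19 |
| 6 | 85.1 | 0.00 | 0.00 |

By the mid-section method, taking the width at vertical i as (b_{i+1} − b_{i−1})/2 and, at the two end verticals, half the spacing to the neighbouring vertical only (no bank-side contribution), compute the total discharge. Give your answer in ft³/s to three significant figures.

w_2 = (33.5 − 0.0)/2 = 16.75 ft; q_2 = 2.74 × 2.97 × 16.75 = 136.3 ft³/s
w_3 = (47.1 − 7.1)/2 = 20 ft; q_3 = 3.81 × 5.30 × 20 = 403.9 ft³/s
w_4 = (52.9 − 33.5)/2 = 9.7 ft; q_4 = 3.22 × 4.50 × 9.7 = 140.6 ft³/s
w_5 = (85.1 − 47.1)/2 = 19 ft; q_5 = 3.19 × 6.58 × 19 = 398.8 ft³/s
Stations 1, 6 contribute zero (depth or velocity is 0).
Q = Σ qᵢ = 1080 ft³/s

1080 ft³/s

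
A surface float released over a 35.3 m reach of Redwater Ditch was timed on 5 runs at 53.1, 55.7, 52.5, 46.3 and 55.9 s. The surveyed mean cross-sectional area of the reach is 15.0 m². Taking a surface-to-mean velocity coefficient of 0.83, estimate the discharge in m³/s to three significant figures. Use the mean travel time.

t̄ = (53.1 + 55.7 + 52.5 + 46.3 + 55.9) / 5 = 52.7 s
v_surface = L / t̄ = 35.3 / 52.7 = 0.6698 m/s
v_mean = 0.83 × 0.6698 = 0.5560 m/s
Q = A × v_mean = 15.0 × 0.5560 = 8.339 m³/s

8.34 m³/s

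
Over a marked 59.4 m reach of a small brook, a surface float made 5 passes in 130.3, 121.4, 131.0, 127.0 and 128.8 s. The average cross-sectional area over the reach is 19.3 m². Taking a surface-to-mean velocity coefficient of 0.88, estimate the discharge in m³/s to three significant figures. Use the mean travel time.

7.90 m³/s

t̄ = (130.3 + 121.4 + 131.0 + 127.0 + 128.8) / 5 = 127.7 s
v_surface = L / t̄ = 59.4 / 127.7 = 0.4652 m/s
v_mean = 0.88 × 0.4652 = 0.4093 m/s
Q = A × v_mean = 19.3 × 0.4093 = 7.900 m³/s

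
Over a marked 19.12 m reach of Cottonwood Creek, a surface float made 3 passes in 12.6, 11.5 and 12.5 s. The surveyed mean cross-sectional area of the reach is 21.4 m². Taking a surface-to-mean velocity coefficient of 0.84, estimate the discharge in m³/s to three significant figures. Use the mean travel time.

t̄ = (12.6 + 11.5 + 12.5) / 3 = 12.2 s
v_surface = L / t̄ = 19.12 / 12.2 = 1.567 m/s
v_mean = 0.84 × 1.567 = 1.316 m/s
Q = A × v_mean = 21.4 × 1.316 = 28.17 m³/s

28.2 m³/s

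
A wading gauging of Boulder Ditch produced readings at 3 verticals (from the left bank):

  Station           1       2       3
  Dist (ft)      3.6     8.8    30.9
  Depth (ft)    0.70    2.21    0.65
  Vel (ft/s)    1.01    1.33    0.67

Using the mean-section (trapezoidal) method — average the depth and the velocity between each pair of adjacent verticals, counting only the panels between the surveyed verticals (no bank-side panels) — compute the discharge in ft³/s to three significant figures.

Panel 1-2: Δb = 5.2 ft, d̄ = (0.70+2.21)/2 = 1.455, v̄ = (1.01+1.33)/2 = 1.17 → q = 5.2×1.455×1.17 = 8.852 ft³/s
Panel 2-3: Δb = 22.1 ft, d̄ = (2.21+0.65)/2 = 1.43, v̄ = (1.33+0.67)/2 = 1 → q = 22.1×1.43×1 = 31.60 ft³/s
Q = Σ q = 40.46 ft³/s

40.5 ft³/s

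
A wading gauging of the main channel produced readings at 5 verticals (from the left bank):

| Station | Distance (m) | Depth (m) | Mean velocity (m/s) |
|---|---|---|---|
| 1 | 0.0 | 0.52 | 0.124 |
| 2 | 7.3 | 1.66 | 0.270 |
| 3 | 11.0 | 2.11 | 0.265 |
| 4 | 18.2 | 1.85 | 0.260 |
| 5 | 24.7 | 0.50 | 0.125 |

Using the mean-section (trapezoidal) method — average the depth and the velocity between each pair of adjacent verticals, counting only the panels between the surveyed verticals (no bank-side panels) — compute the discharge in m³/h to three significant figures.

31100 m³/h

Panel 1-2: Δb = 7.3 m, d̄ = (0.52+1.66)/2 = 1.09, v̄ = (0.124+0.270)/2 = 0.197 → q = 7.3×1.09×0.197 = 1.568 m³/s
Panel 2-3: Δb = 3.7 m, d̄ = (1.66+2.11)/2 = 1.885, v̄ = (0.270+0.265)/2 = 0.2675 → q = 3.7×1.885×0.2675 = 1.866 m³/s
Panel 3-4: Δb = 7.2 m, d̄ = (2.11+1.85)/2 = 1.98, v̄ = (0.265+0.260)/2 = 0.2625 → q = 7.2×1.98×0.2625 = 3.742 m³/s
Panel 4-5: Δb = 6.5 m, d̄ = (1.85+0.50)/2 = 1.175, v̄ = (0.260+0.125)/2 = 0.1925 → q = 6.5×1.175×0.1925 = 1.470 m³/s
Q = Σ q = 8.646 m³/s
= 8.646 × 3600 = 31120 m³/h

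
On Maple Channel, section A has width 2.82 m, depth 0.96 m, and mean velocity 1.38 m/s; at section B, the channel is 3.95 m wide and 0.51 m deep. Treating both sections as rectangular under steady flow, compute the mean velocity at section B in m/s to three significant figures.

Q = A₁V₁ = (2.82×0.96) × 1.38 = 3.736 m³/s
A₂ = 3.95 × 0.51 = 2.015 m²
V₂ = Q/A₂ = 3.736/2.015 = 1.855 m/s

1.85 m/s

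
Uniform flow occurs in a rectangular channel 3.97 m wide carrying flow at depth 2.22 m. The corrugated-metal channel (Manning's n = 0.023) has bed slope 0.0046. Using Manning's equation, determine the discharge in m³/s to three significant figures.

A = b·y = 3.97 × 2.22 = 8.813 m²
P = b + 2y = 3.97 + 2×2.22 = 8.410 m
R = A/P = 8.813/8.410 = 1.048 m
Q = (1/n)·A·R^(2/3)·S^(1/2) = (1/0.023) × 8.813 × 1.048^(2/3) × 0.0046^(1/2) = 26.81 m³/s

26.8 m³/s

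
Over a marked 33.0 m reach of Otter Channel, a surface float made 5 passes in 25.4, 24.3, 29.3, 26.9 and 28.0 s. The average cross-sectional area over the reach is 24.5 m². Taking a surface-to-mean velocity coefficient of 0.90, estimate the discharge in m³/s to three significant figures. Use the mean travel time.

t̄ = (25.4 + 24.3 + 29.3 + 26.9 + 28.0) / 5 = 26.78 s
v_surface = L / t̄ = 33.0 / 26.78 = 1.232 m/s
v_mean = 0.90 × 1.232 = 1.109 m/s
Q = A × v_mean = 24.5 × 1.109 = 27.17 m³/s

27.2 m³/s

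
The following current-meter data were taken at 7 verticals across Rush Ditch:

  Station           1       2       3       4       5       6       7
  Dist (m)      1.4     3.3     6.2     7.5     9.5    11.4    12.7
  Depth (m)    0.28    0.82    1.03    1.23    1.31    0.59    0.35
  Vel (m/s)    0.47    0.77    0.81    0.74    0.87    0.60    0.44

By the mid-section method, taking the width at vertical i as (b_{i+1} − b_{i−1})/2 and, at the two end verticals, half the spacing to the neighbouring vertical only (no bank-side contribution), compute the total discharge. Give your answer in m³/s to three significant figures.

7.78 m³/s

w_1 = (3.3 − 1.4)/2 = 0.95 m; q_1 = 0.47 × 0.28 × 0.95 = 0.1250 m³/s
w_2 = (6.2 − 1.4)/2 = 2.4 m; q_2 = 0.77 × 0.82 × 2.4 = 1.515 m³/s
w_3 = (7.5 − 3.3)/2 = 2.1 m; q_3 = 0.81 × 1.03 × 2.1 = 1.752 m³/s
w_4 = (9.5 − 6.2)/2 = 1.65 m; q_4 = 0.74 × 1.23 × 1.65 = 1.502 m³/s
w_5 = (11.4 − 7.5)/2 = 1.95 m; q_5 = 0.87 × 1.31 × 1.95 = 2.222 m³/s
w_6 = (12.7 − 9.5)/2 = 1.6 m; q_6 = 0.60 × 0.59 × 1.6 = 0.5664 m³/s
w_7 = (12.7 − 11.4)/2 = 0.65 m; q_7 = 0.44 × 0.35 × 0.65 = 0.1001 m³/s
Q = Σ qᵢ = 7.783 m³/s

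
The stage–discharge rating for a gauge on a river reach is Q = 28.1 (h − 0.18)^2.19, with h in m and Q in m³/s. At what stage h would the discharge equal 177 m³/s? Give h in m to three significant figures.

2.50 m

h − h₀ = (Q/C)^(1/b) = (177/28.1)^(1/2.19) = 2.317 m
h = 0.18 + 2.317 = 2.497 m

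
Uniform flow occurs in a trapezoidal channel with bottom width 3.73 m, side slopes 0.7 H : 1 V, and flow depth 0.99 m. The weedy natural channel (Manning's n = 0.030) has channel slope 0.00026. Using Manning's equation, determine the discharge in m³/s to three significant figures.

1.88 m³/s

A = (b + z·y)·y = (3.73 + 0.7×0.99)×0.99 = 4.379 m²
P = b + 2y√(1+z²) = 3.73 + 2×0.99×√(1+0.7²) = 6.147 m
R = A/P = 4.379/6.147 = 0.7124 m
Q = (1/n)·A·R^(2/3)·S^(1/2) = (1/0.030) × 4.379 × 0.7124^(2/3) × 0.00026^(1/2) = 1.877 m³/s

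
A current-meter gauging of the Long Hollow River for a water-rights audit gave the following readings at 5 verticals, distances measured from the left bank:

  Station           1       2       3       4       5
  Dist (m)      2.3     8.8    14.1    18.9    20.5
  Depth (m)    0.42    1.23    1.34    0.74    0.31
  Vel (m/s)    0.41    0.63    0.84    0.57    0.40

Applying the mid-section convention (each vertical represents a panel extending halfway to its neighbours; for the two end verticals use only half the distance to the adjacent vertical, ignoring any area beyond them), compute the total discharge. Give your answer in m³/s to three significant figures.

12.3 m³/s

w_1 = (8.8 − 2.3)/2 = 3.25 m; q_1 = 0.41 × 0.42 × 3.25 = 0.5597 m³/s
w_2 = (14.1 − 2.3)/2 = 5.9 m; q_2 = 0.63 × 1.23 × 5.9 = 4.572 m³/s
w_3 = (18.9 − 8.8)/2 = 5.05 m; q_3 = 0.84 × 1.34 × 5.05 = 5.684 m³/s
w_4 = (20.5 − 14.1)/2 = 3.2 m; q_4 = 0.57 × 0.74 × 3.2 = 1.350 m³/s
w_5 = (20.5 − 18.9)/2 = 0.8 m; q_5 = 0.40 × 0.31 × 0.8 = 0.09920 m³/s
Q = Σ qᵢ = 12.26 m³/s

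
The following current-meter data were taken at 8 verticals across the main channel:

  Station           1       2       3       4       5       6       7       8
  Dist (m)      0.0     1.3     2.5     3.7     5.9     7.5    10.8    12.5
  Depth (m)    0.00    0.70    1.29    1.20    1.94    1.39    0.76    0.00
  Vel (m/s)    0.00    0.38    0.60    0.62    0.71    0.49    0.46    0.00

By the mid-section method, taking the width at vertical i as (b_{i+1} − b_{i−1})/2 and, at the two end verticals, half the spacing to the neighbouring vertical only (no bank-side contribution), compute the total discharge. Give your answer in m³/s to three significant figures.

7.69 m³/s

w_2 = (2.5 − 0.0)/2 = 1.25 m; q_2 = 0.38 × 0.70 × 1.25 = 0.3325 m³/s
w_3 = (3.7 − 1.3)/2 = 1.2 m; q_3 = 0.60 × 1.29 × 1.2 = 0.9288 m³/s
w_4 = (5.9 − 2.5)/2 = 1.7 m; q_4 = 0.62 × 1.20 × 1.7 = 1.265 m³/s
w_5 = (7.5 − 3.7)/2 = 1.9 m; q_5 = 0.71 × 1.94 × 1.9 = 2.617 m³/s
w_6 = (10.8 − 5.9)/2 = 2.45 m; q_6 = 0.49 × 1.39 × 2.45 = 1.669 m³/s
w_7 = (12.5 − 7.5)/2 = 2.5 m; q_7 = 0.46 × 0.76 × 2.5 = 0.8740 m³/s
Stations 1, 8 contribute zero (depth or velocity is 0).
Q = Σ qᵢ = 7.686 m³/s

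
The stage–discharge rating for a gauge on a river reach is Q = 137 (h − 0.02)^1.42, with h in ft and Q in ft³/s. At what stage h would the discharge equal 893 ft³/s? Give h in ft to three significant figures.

3.76 ft

h − h₀ = (Q/C)^(1/b) = (893/137)^(1/1.42) = 3.744 ft
h = 0.02 + 3.744 = 3.764 ft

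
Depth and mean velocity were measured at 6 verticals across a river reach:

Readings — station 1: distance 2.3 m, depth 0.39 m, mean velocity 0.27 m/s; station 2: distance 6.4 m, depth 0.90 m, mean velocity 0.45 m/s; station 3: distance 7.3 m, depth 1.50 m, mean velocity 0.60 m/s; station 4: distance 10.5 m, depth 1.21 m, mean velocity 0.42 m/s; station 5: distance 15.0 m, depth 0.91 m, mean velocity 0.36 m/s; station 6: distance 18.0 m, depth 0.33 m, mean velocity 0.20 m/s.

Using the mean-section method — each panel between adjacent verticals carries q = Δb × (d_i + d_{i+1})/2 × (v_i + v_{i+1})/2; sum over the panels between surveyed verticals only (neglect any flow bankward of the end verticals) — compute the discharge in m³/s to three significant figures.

6.11 m³/s

Panel 1-2: Δb = 4.1 m, d̄ = (0.39+0.90)/2 = 0.645, v̄ = (0.27+0.45)/2 = 0.36 → q = 4.1×0.645×0.36 = 0.9520 m³/s
Panel 2-3: Δb = 0.9 m, d̄ = (0.90+1.50)/2 = 1.2, v̄ = (0.45+0.60)/2 = 0.525 → q = 0.9×1.2×0.525 = 0.5670 m³/s
Panel 3-4: Δb = 3.2 m, d̄ = (1.50+1.21)/2 = 1.355, v̄ = (0.60+0.42)/2 = 0.51 → q = 3.2×1.355×0.51 = 2.211 m³/s
Panel 4-5: Δb = 4.5 m, d̄ = (1.21+0.91)/2 = 1.06, v̄ = (0.42+0.36)/2 = 0.39 → q = 4.5×1.06×0.39 = 1.860 m³/s
Panel 5-6: Δb = 3 m, d̄ = (0.91+0.33)/2 = 0.62, v̄ = (0.36+0.20)/2 = 0.28 → q = 3×0.62×0.28 = 0.5208 m³/s
Q = Σ q = 6.111 m³/s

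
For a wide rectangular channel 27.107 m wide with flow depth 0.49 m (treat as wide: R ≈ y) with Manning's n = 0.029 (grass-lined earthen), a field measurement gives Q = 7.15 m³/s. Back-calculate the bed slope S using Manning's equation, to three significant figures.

0.000631

A = b·y = 27.107 × 0.49 = 13.28 m²
Wide channel: R ≈ y = 0.49 m
S = (Q·n / (1·A·R^(2/3)))² = (7.15×0.029 / (1×13.28×0.6215))² = 0.0006308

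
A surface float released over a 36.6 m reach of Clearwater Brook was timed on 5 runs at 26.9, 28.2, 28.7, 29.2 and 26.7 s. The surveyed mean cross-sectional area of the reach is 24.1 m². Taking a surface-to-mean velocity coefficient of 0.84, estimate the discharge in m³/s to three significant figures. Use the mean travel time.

t̄ = (26.9 + 28.2 + 28.7 + 29.2 + 26.7) / 5 = 27.94 s
v_surface = L / t̄ = 36.6 / 27.94 = 1.310 m/s
v_mean = 0.84 × 1.310 = 1.100 m/s
Q = A × v_mean = 24.1 × 1.100 = 26.52 m³/s

26.5 m³/s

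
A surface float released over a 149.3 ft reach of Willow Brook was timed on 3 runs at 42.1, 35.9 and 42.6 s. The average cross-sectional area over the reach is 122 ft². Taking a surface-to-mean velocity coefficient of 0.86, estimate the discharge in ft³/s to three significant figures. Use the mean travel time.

390 ft³/s

t̄ = (42.1 + 35.9 + 42.6) / 3 = 40.2 s
v_surface = L / t̄ = 149.3 / 40.2 = 3.714 ft/s
v_mean = 0.86 × 3.714 = 3.194 ft/s
Q = A × v_mean = 122 × 3.194 = 389.7 ft³/s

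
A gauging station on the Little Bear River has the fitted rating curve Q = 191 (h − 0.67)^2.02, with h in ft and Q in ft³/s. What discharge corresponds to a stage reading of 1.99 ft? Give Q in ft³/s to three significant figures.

335 ft³/s

Q = 191 × (1.99 − 0.67)^2.02 = 191 × 1.32^2.02 = 334.7 ft³/s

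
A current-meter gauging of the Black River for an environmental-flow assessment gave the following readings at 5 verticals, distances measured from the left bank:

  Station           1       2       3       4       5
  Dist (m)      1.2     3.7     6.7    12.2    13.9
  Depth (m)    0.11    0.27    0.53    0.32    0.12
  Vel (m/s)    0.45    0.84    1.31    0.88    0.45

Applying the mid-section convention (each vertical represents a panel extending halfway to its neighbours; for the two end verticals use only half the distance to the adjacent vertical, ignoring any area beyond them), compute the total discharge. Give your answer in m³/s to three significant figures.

4.70 m³/s

w_1 = (3.7 − 1.2)/2 = 1.25 m; q_1 = 0.45 × 0.11 × 1.25 = 0.06188 m³/s
w_2 = (6.7 − 1.2)/2 = 2.75 m; q_2 = 0.84 × 0.27 × 2.75 = 0.6237 m³/s
w_3 = (12.2 − 3.7)/2 = 4.25 m; q_3 = 1.31 × 0.53 × 4.25 = 2.951 m³/s
w_4 = (13.9 − 6.7)/2 = 3.6 m; q_4 = 0.88 × 0.32 × 3.6 = 1.014 m³/s
w_5 = (13.9 − 12.2)/2 = 0.85 m; q_5 = 0.45 × 0.12 × 0.85 = 0.04590 m³/s
Q = Σ qᵢ = 4.696 m³/s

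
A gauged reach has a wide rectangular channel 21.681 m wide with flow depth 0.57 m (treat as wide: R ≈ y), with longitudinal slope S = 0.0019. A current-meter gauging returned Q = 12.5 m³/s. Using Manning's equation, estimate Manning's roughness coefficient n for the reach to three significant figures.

0.0296

A = b·y = 21.681 × 0.57 = 12.36 m²
Wide channel: R ≈ y = 0.57 m
n = (1/Q)·A·R^(2/3)·S^(1/2) = (1/12.5) × 12.36 × 0.6875 × 0.04359 = 0.02963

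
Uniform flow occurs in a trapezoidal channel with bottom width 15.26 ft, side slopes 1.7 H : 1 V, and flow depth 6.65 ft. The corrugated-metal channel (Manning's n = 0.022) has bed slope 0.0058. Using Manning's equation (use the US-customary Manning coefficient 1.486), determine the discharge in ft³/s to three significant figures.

A = (b + z·y)·y = (15.26 + 1.7×6.65)×6.65 = 176.7 ft²
P = b + 2y√(1+z²) = 15.26 + 2×6.65×√(1+1.7²) = 41.49 ft
R = A/P = 176.7/41.49 = 4.258 ft
Q = (1.486/n)·A·R^(2/3)·S^(1/2) = (1.486/0.022) × 176.7 × 4.258^(2/3) × 0.0058^(1/2) = 2387 ft³/s

2390 ft³/s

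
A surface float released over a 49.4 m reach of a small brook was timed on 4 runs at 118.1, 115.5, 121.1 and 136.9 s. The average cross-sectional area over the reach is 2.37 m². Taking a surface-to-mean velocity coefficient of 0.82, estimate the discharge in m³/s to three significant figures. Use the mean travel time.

t̄ = (118.1 + 115.5 + 121.1 + 136.9) / 4 = 122.9 s
v_surface = L / t̄ = 49.4 / 122.9 = 0.4020 m/s
v_mean = 0.82 × 0.4020 = 0.3296 m/s
Q = A × v_mean = 2.37 × 0.3296 = 0.7812 m³/s

0.781 m³/s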